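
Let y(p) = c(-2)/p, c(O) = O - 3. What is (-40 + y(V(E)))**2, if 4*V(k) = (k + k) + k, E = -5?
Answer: 13456/9 ≈ 1495.1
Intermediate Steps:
c(O) = -3 + O
V(k) = 3*k/4 (V(k) = ((k + k) + k)/4 = (2*k + k)/4 = (3*k)/4 = 3*k/4)
y(p) = -5/p (y(p) = (-3 - 2)/p = -5/p)
(-40 + y(V(E)))**2 = (-40 - 5/((3/4)*(-5)))**2 = (-40 - 5/(-15/4))**2 = (-40 - 5*(-4/15))**2 = (-40 + 4/3)**2 = (-116/3)**2 = 13456/9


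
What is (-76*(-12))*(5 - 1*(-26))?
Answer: 28272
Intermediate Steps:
(-76*(-12))*(5 - 1*(-26)) = 912*(5 + 26) = 912*31 = 28272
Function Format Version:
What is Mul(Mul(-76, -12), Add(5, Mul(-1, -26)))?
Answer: 28272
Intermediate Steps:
Mul(Mul(-76, -12), Add(5, Mul(-1, -26))) = Mul(912, Add(5, 26)) = Mul(912, 31) = 28272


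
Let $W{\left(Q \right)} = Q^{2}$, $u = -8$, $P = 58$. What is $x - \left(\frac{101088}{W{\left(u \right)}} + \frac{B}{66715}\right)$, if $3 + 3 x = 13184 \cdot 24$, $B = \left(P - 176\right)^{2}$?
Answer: $\frac{13862214997}{133430} \approx 1.0389 \cdot 10^{5}$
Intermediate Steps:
$B = 13924$ ($B = \left(58 - 176\right)^{2} = \left(-118\right)^{2} = 13924$)
$x = 105471$ ($x = -1 + \frac{13184 \cdot 24}{3} = -1 + \frac{1}{3} \cdot 316416 = -1 + 105472 = 105471$)
$x - \left(\frac{101088}{W{\left(u \right)}} + \frac{B}{66715}\right) = 105471 - \left(\frac{101088}{\left(-8\right)^{2}} + \frac{13924}{66715}\right) = 105471 - \left(\frac{101088}{64} + 13924 \cdot \frac{1}{66715}\right) = 105471 - \left(101088 \cdot \frac{1}{64} + \frac{13924}{66715}\right) = 105471 - \left(\frac{3159}{2} + \frac{13924}{66715}\right) = 105471 - \frac{210780533}{133430} = \frac{13862214997}{133430}$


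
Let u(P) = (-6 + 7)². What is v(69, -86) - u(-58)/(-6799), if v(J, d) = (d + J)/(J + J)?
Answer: -115445/938262 ≈ -0.12304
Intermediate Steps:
u(P) = 1 (u(P) = 1² = 1)
v(J, d) = (J + d)/(2*J) (v(J, d) = (J + d)/((2*J)) = (J + d)*(1/(2*J)) = (J + d)/(2*J))
v(69, -86) - u(-58)/(-6799) = (½)*(69 - 86)/69 - 1/(-6799) = (½)*(1/69)*(-17) - (-1)/6799 = -17/138 - 1*(-1/6799) = -17/138 + 1/6799 = -115445/938262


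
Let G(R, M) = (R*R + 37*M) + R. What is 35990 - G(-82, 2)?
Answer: 29274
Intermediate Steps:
G(R, M) = R + R² + 37*M (G(R, M) = (R² + 37*M) + R = R + R² + 37*M)
35990 - G(-82, 2) = 35990 - (-82 + (-82)² + 37*2) = 35990 - (-82 + 6724 + 74) = 35990 - 1*6716 = 35990 - 6716 = 29274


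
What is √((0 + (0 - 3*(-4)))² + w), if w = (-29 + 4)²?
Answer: √769 ≈ 27.731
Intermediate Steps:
w = 625 (w = (-25)² = 625)
√((0 + (0 - 3*(-4)))² + w) = √((0 + (0 - 3*(-4)))² + 625) = √((0 + (0 + 12))² + 625) = √((0 + 12)² + 625) = √(12² + 625) = √(144 + 625) = √769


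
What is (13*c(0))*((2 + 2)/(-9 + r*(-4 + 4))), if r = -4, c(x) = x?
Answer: 0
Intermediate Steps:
(13*c(0))*((2 + 2)/(-9 + r*(-4 + 4))) = (13*0)*((2 + 2)/(-9 - 4*(-4 + 4))) = 0*(4/(-9 - 4*0)) = 0*(4/(-9 + 0)) = 0*(4/(-9)) = 0*(4*(-1/9)) = 0*(-4/9) = 0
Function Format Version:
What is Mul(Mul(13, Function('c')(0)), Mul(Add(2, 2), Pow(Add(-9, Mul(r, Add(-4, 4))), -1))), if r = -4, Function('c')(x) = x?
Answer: 0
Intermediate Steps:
Mul(Mul(13, Function('c')(0)), Mul(Add(2, 2), Pow(Add(-9, Mul(r, Add(-4, 4))), -1))) = Mul(Mul(13, 0), Mul(Add(2, 2), Pow(Add(-9, Mul(-4, Add(-4, 4))), -1))) = Mul(0, Mul(4, Pow(Add(-9, Mul(-4, 0)), -1))) = Mul(0, Mul(4, Pow(Add(-9, 0), -1))) = Mul(0, Mul(4, Pow(-9, -1))) = Mul(0, Mul(4, Rational(-1, 9))) = Mul(0, Rational(-4, 9)) = 0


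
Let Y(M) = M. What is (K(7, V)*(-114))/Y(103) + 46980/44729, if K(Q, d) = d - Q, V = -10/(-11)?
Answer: 394868442/50677957 ≈ 7.7917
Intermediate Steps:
V = 10/11 (V = -10*(-1/11) = 10/11 ≈ 0.90909)
(K(7, V)*(-114))/Y(103) + 46980/44729 = ((10/11 - 1*7)*(-114))/103 + 46980/44729 = ((10/11 - 7)*(-114))*(1/103) + 46980*(1/44729) = -67/11*(-114)*(1/103) + 46980/44729 = (7638/11)*(1/103) + 46980/44729 = 7638/1133 + 46980/44729 = 394868442/50677957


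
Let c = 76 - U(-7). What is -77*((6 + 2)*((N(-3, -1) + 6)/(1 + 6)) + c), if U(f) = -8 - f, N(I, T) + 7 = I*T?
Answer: -6105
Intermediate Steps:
N(I, T) = -7 + I*T
c = 77 (c = 76 - (-8 - 1*(-7)) = 76 - (-8 + 7) = 76 - 1*(-1) = 76 + 1 = 77)
-77*((6 + 2)*((N(-3, -1) + 6)/(1 + 6)) + c) = -77*((6 + 2)*(((-7 - 3*(-1)) + 6)/(1 + 6)) + 77) = -77*(8*(((-7 + 3) + 6)/7) + 77) = -77*(8*((-4 + 6)*(⅐)) + 77) = -77*(8*(2*(⅐)) + 77) = -77*(8*(2/7) + 77) = -77*(16/7 + 77) = -77*555/7 = -6105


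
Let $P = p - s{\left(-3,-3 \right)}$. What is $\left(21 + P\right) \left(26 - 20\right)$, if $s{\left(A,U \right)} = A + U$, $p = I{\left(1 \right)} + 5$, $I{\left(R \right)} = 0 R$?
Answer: $192$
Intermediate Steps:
$I{\left(R \right)} = 0$
$p = 5$ ($p = 0 + 5 = 5$)
$P = 11$ ($P = 5 - \left(-3 - 3\right) = 5 - -6 = 5 + 6 = 11$)
$\left(21 + P\right) \left(26 - 20\right) = \left(21 + 11\right) \left(26 - 20\right) = 32 \left(26 - 20\right) = 32 \cdot 6 = 192$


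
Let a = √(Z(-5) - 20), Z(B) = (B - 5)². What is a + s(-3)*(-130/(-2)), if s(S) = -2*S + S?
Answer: 195 + 4*√5 ≈ 203.94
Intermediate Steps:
Z(B) = (-5 + B)²
a = 4*√5 (a = √((-5 - 5)² - 20) = √((-10)² - 20) = √(100 - 20) = √80 = 4*√5 ≈ 8.9443)
s(S) = -S
a + s(-3)*(-130/(-2)) = 4*√5 + (-1*(-3))*(-130/(-2)) = 4*√5 + 3*(-130*(-½)) = 4*√5 + 3*65 = 4*√5 + 195 = 195 + 4*√5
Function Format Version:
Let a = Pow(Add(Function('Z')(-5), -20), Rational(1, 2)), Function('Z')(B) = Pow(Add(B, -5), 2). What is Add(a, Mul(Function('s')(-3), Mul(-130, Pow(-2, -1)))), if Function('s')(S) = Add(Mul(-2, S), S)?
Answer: Add(195, Mul(4, Pow(5, Rational(1, 2)))) ≈ 203.94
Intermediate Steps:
Function('Z')(B) = Pow(Add(-5, B), 2)
a = Mul(4, Pow(5, Rational(1, 2))) (a = Pow(Add(Pow(Add(-5, -5), 2), -20), Rational(1, 2)) = Pow(Add(Pow(-10, 2), -20), Rational(1, 2)) = Pow(Add(100, -20), Rational(1, 2)) = Pow(80, Rational(1, 2)) = Mul(4, Pow(5, Rational(1, 2))) ≈ 8.9443)
Function('s')(S) = Mul(-1, S)
Add(a, Mul(Function('s')(-3), Mul(-130, Pow(-2, -1)))) = Add(Mul(4, Pow(5, Rational(1, 2))), Mul(Mul(-1, -3), Mul(-130, Pow(-2, -1)))) = Add(Mul(4, Pow(5, Rational(1, 2))), Mul(3, Mul(-130, Rational(-1, 2)))) = Add(Mul(4, Pow(5, Rational(1, 2))), Mul(3, 65)) = Add(Mul(4, Pow(5, Rational(1, 2))), 195) = Add(195, Mul(4, Pow(5, Rational(1, 2))))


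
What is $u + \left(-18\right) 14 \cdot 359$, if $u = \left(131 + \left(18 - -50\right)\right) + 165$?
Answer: $-90104$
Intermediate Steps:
$u = 364$ ($u = \left(131 + \left(18 + 50\right)\right) + 165 = \left(131 + 68\right) + 165 = 199 + 165 = 364$)
$u + \left(-18\right) 14 \cdot 359 = 364 + \left(-18\right) 14 \cdot 359 = 364 - 90468 = -90104$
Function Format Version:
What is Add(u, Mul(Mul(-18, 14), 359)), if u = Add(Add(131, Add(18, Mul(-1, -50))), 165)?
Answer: -90104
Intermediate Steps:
u = 364 (u = Add(Add(131, Add(18, 50)), 165) = Add(Add(131, 68), 165) = Add(199, 165) = 364)
Add(u, Mul(Mul(-18, 14), 359)) = Add(364, Mul(Mul(-18, 14), 359)) = Add(364, Mul(-252, 359)) = Add(364, -90468) = -90104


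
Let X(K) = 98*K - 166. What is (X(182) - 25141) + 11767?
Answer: 4296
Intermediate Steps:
X(K) = -166 + 98*K
(X(182) - 25141) + 11767 = ((-166 + 98*182) - 25141) + 11767 = ((-166 + 17836) - 25141) + 11767 = (17670 - 25141) + 11767 = -7471 + 11767 = 4296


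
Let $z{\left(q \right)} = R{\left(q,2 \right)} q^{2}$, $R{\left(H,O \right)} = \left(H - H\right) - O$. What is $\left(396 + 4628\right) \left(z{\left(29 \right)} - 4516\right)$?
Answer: $-31138752$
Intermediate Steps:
$R{\left(H,O \right)} = - O$ ($R{\left(H,O \right)} = 0 - O = - O$)
$z{\left(q \right)} = - 2 q^{2}$ ($z{\left(q \right)} = \left(-1\right) 2 q^{2} = - 2 q^{2}$)
$\left(396 + 4628\right) \left(z{\left(29 \right)} - 4516\right) = \left(396 + 4628\right) \left(- 2 \cdot 29^{2} - 4516\right) = 5024 \left(\left(-2\right) 841 - 4516\right) = 5024 \left(-1682 - 4516\right) = 5024 \left(-6198\right) = -31138752$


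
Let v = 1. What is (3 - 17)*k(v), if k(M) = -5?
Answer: 70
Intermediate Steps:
(3 - 17)*k(v) = (3 - 17)*(-5) = -14*(-5) = 70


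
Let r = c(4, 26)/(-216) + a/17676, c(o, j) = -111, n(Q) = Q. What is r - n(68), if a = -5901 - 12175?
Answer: -807307/11784 ≈ -68.509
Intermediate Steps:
a = -18076
r = -5995/11784 (r = -111/(-216) - 18076/17676 = -111*(-1/216) - 18076*1/17676 = 37/72 - 4519/4419 = -5995/11784 ≈ -0.50874)
r - n(68) = -5995/11784 - 1*68 = -5995/11784 - 68 = -807307/11784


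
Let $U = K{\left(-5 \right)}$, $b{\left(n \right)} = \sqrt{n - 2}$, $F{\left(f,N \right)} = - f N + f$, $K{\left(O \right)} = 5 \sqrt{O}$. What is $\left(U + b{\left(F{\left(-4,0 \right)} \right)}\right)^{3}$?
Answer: $- i \left(\sqrt{6} + 5 \sqrt{5}\right)^{3} \approx - 2532.0 i$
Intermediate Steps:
$F{\left(f,N \right)} = f - N f$ ($F{\left(f,N \right)} = - N f + f = f - N f$)
$b{\left(n \right)} = \sqrt{-2 + n}$
$U = 5 i \sqrt{5}$ ($U = 5 \sqrt{-5} = 5 i \sqrt{5} \approx 11.18 i$)
$\left(U + b{\left(F{\left(-4,0 \right)} \right)}\right)^{3} = \left(5 i \sqrt{5} + \sqrt{-2 - 4 \left(1 - 0\right)}\right)^{3} = \left(5 i \sqrt{5} + \sqrt{-2 - 4 \left(1 + 0\right)}\right)^{3} = \left(5 i \sqrt{5} + \sqrt{-2 - 4}\right)^{3} = \left(5 i \sqrt{5} + \sqrt{-6}\right)^{3} = \left(5 i \sqrt{5} + i \sqrt{6}\right)^{3} = \left(i \sqrt{6} + 5 i \sqrt{5}\right)^{3}$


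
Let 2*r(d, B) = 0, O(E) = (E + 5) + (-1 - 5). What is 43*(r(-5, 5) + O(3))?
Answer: 86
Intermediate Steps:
O(E) = -1 + E (O(E) = (5 + E) - 6 = -1 + E)
r(d, B) = 0 (r(d, B) = (½)*0 = 0)
43*(r(-5, 5) + O(3)) = 43*(0 + (-1 + 3)) = 43*(0 + 2) = 43*2 = 86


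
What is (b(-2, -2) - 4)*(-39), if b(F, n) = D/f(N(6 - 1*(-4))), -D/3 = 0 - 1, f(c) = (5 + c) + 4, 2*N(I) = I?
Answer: 2067/14 ≈ 147.64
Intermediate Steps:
N(I) = I/2
f(c) = 9 + c
D = 3 (D = -3*(0 - 1) = -3*(-1) = 3)
b(F, n) = 3/14 (b(F, n) = 3/(9 + (6 - 1*(-4))/2) = 3/(9 + (6 + 4)/2) = 3/(9 + (1/2)*10) = 3/(9 + 5) = 3/14)
(b(-2, -2) - 4)*(-39) = (3/14 - 4)*(-39) = -53/14*(-39) = 2067/14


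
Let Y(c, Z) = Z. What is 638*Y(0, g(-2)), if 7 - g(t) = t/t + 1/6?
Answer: 11165/3 ≈ 3721.7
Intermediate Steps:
g(t) = 35/6 (g(t) = 7 - (t/t + 1/6) = 7 - (1 + 1*(⅙)) = 7 - (1 + ⅙) = 7 - 1*7/6 = 7 - 7/6 = 35/6)
638*Y(0, g(-2)) = 638*(35/6) = 11165/3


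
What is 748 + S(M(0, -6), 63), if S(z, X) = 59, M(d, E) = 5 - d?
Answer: 807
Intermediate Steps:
748 + S(M(0, -6), 63) = 748 + 59 = 807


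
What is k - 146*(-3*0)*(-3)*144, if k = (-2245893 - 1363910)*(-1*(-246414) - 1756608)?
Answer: 5451502831782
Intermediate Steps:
k = 5451502831782 (k = -3609803*(246414 - 1756608) = -3609803*(-1510194) = 5451502831782)
k - 146*(-3*0)*(-3)*144 = 5451502831782 - 146*(-3*0)*(-3)*144 = 5451502831782 - 0*(-3)*144 = 5451502831782 - 146*0*144 = 5451502831782 + 0*144 = 5451502831782 + 0 = 5451502831782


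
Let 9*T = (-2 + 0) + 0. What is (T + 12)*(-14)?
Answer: -1484/9 ≈ -164.89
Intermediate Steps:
T = -2/9 (T = ((-2 + 0) + 0)/9 = (-2 + 0)/9 = (⅑)*(-2) = -2/9 ≈ -0.22222)
(T + 12)*(-14) = (-2/9 + 12)*(-14) = (106/9)*(-14) = -1484/9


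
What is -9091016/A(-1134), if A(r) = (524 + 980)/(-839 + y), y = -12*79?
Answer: 2030705699/188 ≈ 1.0802e+7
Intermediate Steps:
y = -948
A(r) = -1504/1787 (A(r) = (524 + 980)/(-839 - 948) = 1504/(-1787) = 1504*(-1/1787) = -1504/1787)
-9091016/A(-1134) = -9091016/(-1504/1787) = -9091016*(-1787/1504) = 2030705699/188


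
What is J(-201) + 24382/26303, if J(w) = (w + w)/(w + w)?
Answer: 50685/26303 ≈ 1.9270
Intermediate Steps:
J(w) = 1 (J(w) = (2*w)/((2*w)) = (2*w)*(1/(2*w)) = 1)
J(-201) + 24382/26303 = 1 + 24382/26303 = 50685/26303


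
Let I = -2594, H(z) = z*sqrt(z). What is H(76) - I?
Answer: 2594 + 152*sqrt(19) ≈ 3256.6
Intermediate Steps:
H(z) = z**(3/2)
H(76) - I = 76**(3/2) - 1*(-2594) = 152*sqrt(19) + 2594 = 2594 + 152*sqrt(19)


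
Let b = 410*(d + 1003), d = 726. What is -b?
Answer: -708890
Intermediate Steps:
b = 708890 (b = 410*(726 + 1003) = 410*1729 = 708890)
-b = -1*708890 = -708890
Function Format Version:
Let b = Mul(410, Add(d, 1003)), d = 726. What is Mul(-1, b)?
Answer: -708890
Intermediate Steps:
b = 708890 (b = Mul(410, Add(726, 1003)) = Mul(410, 1729) = 708890)
Mul(-1, b) = Mul(-1, 708890) = -708890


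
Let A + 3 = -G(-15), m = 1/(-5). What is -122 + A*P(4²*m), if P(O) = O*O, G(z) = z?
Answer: 22/25 ≈ 0.88000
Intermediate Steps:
m = -⅕ ≈ -0.20000
A = 12 (A = -3 - 1*(-15) = -3 + 15 = 12)
P(O) = O²
-122 + A*P(4²*m) = -122 + 12*(4²*(-⅕))² = -122 + 12*(16*(-⅕))² = -122 + 12*(-16/5)² = -122 + 12*(256/25) = -122 + 3072/25 = 22/25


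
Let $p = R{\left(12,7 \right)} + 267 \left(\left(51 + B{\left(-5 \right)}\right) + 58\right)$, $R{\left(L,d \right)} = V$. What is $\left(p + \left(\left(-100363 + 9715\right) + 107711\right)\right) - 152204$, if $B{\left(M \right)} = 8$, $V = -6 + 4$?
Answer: $-103904$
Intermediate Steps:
$V = -2$
$R{\left(L,d \right)} = -2$
$p = 31237$ ($p = -2 + 267 \left(\left(51 + 8\right) + 58\right) = -2 + 267 \left(59 + 58\right) = -2 + 267 \cdot 117 = -2 + 31239 = 31237$)
$\left(p + \left(\left(-100363 + 9715\right) + 107711\right)\right) - 152204 = \left(31237 + \left(\left(-100363 + 9715\right) + 107711\right)\right) - 152204 = \left(31237 + \left(-90648 + 107711\right)\right) - 152204 = \left(31237 + 17063\right) - 152204 = 48300 - 152204 = -103904$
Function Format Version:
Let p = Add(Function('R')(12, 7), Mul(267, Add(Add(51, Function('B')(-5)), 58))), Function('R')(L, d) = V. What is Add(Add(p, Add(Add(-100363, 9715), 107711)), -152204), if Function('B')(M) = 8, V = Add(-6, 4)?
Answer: -103904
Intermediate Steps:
V = -2
Function('R')(L, d) = -2
p = 31237 (p = Add(-2, Mul(267, Add(Add(51, 8), 58))) = Add(-2, Mul(267, Add(59, 58))) = Add(-2, Mul(267, 117)) = Add(-2, 31239) = 31237)
Add(Add(p, Add(Add(-100363, 9715), 107711)), -152204) = Add(Add(31237, Add(Add(-100363, 9715), 107711)), -152204) = Add(Add(31237, Add(-90648, 107711)), -152204) = Add(Add(31237, 17063), -152204) = Add(48300, -152204) = -103904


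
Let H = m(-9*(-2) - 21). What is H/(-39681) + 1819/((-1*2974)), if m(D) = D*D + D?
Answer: -24065861/39337098 ≈ -0.61178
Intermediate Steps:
m(D) = D + D² (m(D) = D² + D = D + D²)
H = 6 (H = (-9*(-2) - 21)*(1 + (-9*(-2) - 21)) = (18 - 21)*(1 + (18 - 21)) = -3*(1 - 3) = -3*(-2) = 6)
H/(-39681) + 1819/((-1*2974)) = 6/(-39681) + 1819/((-1*2974)) = 6*(-1/39681) + 1819/(-2974) = -2/13227 + 1819*(-1/2974) = -2/13227 - 1819/2974 = -24065861/39337098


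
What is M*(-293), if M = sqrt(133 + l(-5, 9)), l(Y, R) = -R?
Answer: -586*sqrt(31) ≈ -3262.7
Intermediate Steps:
M = 2*sqrt(31) (M = sqrt(133 - 1*9) = sqrt(133 - 9) = sqrt(124) = 2*sqrt(31) ≈ 11.136)
M*(-293) = (2*sqrt(31))*(-293) = -586*sqrt(31)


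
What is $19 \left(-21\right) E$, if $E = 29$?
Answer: $-11571$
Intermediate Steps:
$19 \left(-21\right) E = 19 \left(-21\right) 29 = \left(-399\right) 29 = -11571$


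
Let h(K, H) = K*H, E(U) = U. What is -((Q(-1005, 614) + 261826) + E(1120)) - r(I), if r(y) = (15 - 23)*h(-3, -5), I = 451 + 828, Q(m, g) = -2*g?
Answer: -261598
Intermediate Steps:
I = 1279
h(K, H) = H*K
r(y) = -120 (r(y) = (15 - 23)*(-5*(-3)) = -8*15 = -120)
-((Q(-1005, 614) + 261826) + E(1120)) - r(I) = -((-2*614 + 261826) + 1120) - 1*(-120) = -((-1228 + 261826) + 1120) + 120 = -(260598 + 1120) + 120 = -1*261718 + 120 = -261718 + 120 = -261598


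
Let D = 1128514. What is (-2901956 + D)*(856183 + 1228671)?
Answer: -3697367647468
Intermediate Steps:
(-2901956 + D)*(856183 + 1228671) = (-2901956 + 1128514)*(856183 + 1228671) = -1773442*2084854 = -3697367647468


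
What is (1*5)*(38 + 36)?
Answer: 370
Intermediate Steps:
(1*5)*(38 + 36) = 5*74 = 370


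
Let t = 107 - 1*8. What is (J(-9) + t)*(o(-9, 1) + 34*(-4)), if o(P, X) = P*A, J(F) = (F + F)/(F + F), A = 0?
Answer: -13600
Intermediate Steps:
J(F) = 1 (J(F) = (2*F)/((2*F)) = (2*F)*(1/(2*F)) = 1)
t = 99 (t = 107 - 8 = 99)
o(P, X) = 0 (o(P, X) = P*0 = 0)
(J(-9) + t)*(o(-9, 1) + 34*(-4)) = (1 + 99)*(0 + 34*(-4)) = 100*(0 - 136) = 100*(-136) = -13600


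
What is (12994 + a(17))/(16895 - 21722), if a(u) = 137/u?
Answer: -221035/82059 ≈ -2.6936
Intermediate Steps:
(12994 + a(17))/(16895 - 21722) = (12994 + 137/17)/(16895 - 21722) = (12994 + 137*(1/17))/(-4827) = (12994 + 137/17)*(-1/4827) = (221035/17)*(-1/4827) = -221035/82059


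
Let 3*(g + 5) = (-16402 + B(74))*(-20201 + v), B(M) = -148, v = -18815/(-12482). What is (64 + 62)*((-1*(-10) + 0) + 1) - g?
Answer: -2086350260732/18723 ≈ -1.1143e+8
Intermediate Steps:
v = 18815/12482 (v = -18815*(-1/12482) = 18815/12482 ≈ 1.5074)
g = 2086376210810/18723 (g = -5 + ((-16402 - 148)*(-20201 + 18815/12482))/3 = -5 + (-16550*(-252130067/12482))/3 = -5 + (⅓)*(2086376304425/6241) = -5 + 2086376304425/18723 = 2086376210810/18723 ≈ 1.1143e+8)
(64 + 62)*((-1*(-10) + 0) + 1) - g = (64 + 62)*((-1*(-10) + 0) + 1) - 1*2086376210810/18723 = 126*((10 + 0) + 1) - 2086376210810/18723 = 126*(10 + 1) - 2086376210810/18723 = 126*11 - 2086376210810/18723 = 1386 - 2086376210810/18723 = -2086350260732/18723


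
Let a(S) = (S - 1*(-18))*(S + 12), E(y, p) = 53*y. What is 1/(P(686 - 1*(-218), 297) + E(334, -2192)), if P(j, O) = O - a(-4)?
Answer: 1/17887 ≈ 5.5907e-5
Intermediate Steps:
a(S) = (12 + S)*(18 + S) (a(S) = (S + 18)*(12 + S) = (18 + S)*(12 + S) = (12 + S)*(18 + S))
P(j, O) = -112 + O (P(j, O) = O - (216 + (-4)² + 30*(-4)) = O - (216 + 16 - 120) = O - 1*112 = O - 112 = -112 + O)
1/(P(686 - 1*(-218), 297) + E(334, -2192)) = 1/((-112 + 297) + 53*334) = 1/(185 + 17702) = 1/17887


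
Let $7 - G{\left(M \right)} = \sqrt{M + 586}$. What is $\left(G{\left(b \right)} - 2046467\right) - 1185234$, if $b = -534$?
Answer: $-3231694 - 2 \sqrt{13} \approx -3.2317 \cdot 10^{6}$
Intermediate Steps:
$G{\left(M \right)} = 7 - \sqrt{586 + M}$ ($G{\left(M \right)} = 7 - \sqrt{M + 586} = 7 - \sqrt{586 + M}$)
$\left(G{\left(b \right)} - 2046467\right) - 1185234 = \left(\left(7 - \sqrt{586 - 534}\right) - 2046467\right) - 1185234 = \left(\left(7 - \sqrt{52}\right) - 2046467\right) - 1185234 = \left(\left(7 - 2 \sqrt{13}\right) - 2046467\right) - 1185234 = \left(-2046460 - 2 \sqrt{13}\right) - 1185234 = -3231694 - 2 \sqrt{13}$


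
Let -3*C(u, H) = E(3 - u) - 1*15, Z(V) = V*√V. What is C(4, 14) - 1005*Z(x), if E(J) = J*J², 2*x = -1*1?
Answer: 16/3 + 1005*I*√2/4 ≈ 5.3333 + 355.32*I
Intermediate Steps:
x = -½ (x = (-1*1)/2 = (½)*(-1) = -½ ≈ -0.50000)
E(J) = J³
Z(V) = V^(3/2)
C(u, H) = 5 - (3 - u)³/3 (C(u, H) = -((3 - u)³ - 1*15)/3 = -((3 - u)³ - 15)/3 = -(-15 + (3 - u)³)/3 = 5 - (3 - u)³/3)
C(4, 14) - 1005*Z(x) = (5 + (-3 + 4)³/3) - (-1005)*I*√2/4 = (5 + (⅓)*1³) - (-1005)*I*√2/4 = (5 + (⅓)*1) + 1005*I*√2/4 = (5 + ⅓) + 1005*I*√2/4 = 16/3 + 1005*I*√2/4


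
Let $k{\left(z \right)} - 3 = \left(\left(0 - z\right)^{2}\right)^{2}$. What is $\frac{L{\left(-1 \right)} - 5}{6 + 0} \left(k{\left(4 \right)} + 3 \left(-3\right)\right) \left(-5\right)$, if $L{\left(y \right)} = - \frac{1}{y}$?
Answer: $\frac{2500}{3} \approx 833.33$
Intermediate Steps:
$k{\left(z \right)} = 3 + z^{4}$ ($k{\left(z \right)} = 3 + \left(\left(0 - z\right)^{2}\right)^{2} = 3 + \left(\left(- z\right)^{2}\right)^{2} = 3 + \left(z^{2}\right)^{2} = 3 + z^{4}$)
$\frac{L{\left(-1 \right)} - 5}{6 + 0} \left(k{\left(4 \right)} + 3 \left(-3\right)\right) \left(-5\right) = \frac{- \frac{1}{-1} - 5}{6 + 0} \left(\left(3 + 4^{4}\right) + 3 \left(-3\right)\right) \left(-5\right) = \frac{\left(-1\right) \left(-1\right) - 5}{6} \left(\left(3 + 256\right) - 9\right) \left(-5\right) = \left(1 - 5\right) \frac{1}{6} \left(259 - 9\right) \left(-5\right) = \left(-4\right) \frac{1}{6} \cdot 250 \left(-5\right) = \left(- \frac{2}{3}\right) 250 \left(-5\right) = \left(- \frac{500}{3}\right) \left(-5\right) = \frac{2500}{3}$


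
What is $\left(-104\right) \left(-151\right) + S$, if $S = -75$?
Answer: $15629$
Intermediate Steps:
$\left(-104\right) \left(-151\right) + S = \left(-104\right) \left(-151\right) - 75 = 15704 - 75 = 15629$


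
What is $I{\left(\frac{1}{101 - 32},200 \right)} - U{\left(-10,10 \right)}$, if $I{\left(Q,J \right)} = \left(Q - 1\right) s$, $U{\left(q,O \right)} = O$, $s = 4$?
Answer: $- \frac{962}{69} \approx -13.942$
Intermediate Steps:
$I{\left(Q,J \right)} = -4 + 4 Q$ ($I{\left(Q,J \right)} = \left(Q - 1\right) 4 = \left(-1 + Q\right) 4 = -4 + 4 Q$)
$I{\left(\frac{1}{101 - 32},200 \right)} - U{\left(-10,10 \right)} = \left(-4 + \frac{4}{101 - 32}\right) - 10 = \left(-4 + \frac{4}{69}\right) - 10 = - \frac{272}{69} - 10 = - \frac{962}{69}$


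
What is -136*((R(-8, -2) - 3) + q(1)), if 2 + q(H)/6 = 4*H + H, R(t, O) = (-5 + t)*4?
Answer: 5032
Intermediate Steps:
R(t, O) = -20 + 4*t
q(H) = -12 + 30*H (q(H) = -12 + 6*(4*H + H) = -12 + 6*(5*H) = -12 + 30*H)
-136*((R(-8, -2) - 3) + q(1)) = -136*(((-20 + 4*(-8)) - 3) + (-12 + 30*1)) = -136*(((-20 - 32) - 3) + (-12 + 30)) = -136*((-52 - 3) + 18) = -136*(-55 + 18) = -136*(-37) = 5032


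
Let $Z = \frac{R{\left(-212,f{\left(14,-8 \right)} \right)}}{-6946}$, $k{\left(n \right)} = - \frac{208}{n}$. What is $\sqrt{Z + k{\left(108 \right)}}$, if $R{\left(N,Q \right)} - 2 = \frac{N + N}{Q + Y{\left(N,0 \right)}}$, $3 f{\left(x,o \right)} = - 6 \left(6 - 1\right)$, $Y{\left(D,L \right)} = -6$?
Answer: $\frac{i \sqrt{7542553737}}{62514} \approx 1.3893 i$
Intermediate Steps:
$f{\left(x,o \right)} = -10$ ($f{\left(x,o \right)} = \frac{\left(-6\right) \left(6 - 1\right)}{3} = \frac{\left(-6\right) 5}{3} = \frac{1}{3} \left(-30\right) = -10$)
$R{\left(N,Q \right)} = 2 + \frac{2 N}{-6 + Q}$ ($R{\left(N,Q \right)} = 2 + \frac{N + N}{Q - 6} = 2 + \frac{2 N}{-6 + Q}$)
$Z = - \frac{57}{13892}$ ($Z = \frac{2 \frac{1}{-6 - 10} \left(-6 - 212 - 10\right)}{-6946} = 2 \frac{1}{-16} \left(-228\right) \left(- \frac{1}{6946}\right) = 2 \left(- \frac{1}{16}\right) \left(-228\right) \left(- \frac{1}{6946}\right) = \frac{57}{2} \left(- \frac{1}{6946}\right) = - \frac{57}{13892} \approx -0.0041031$)
$\sqrt{Z + k{\left(108 \right)}} = \sqrt{- \frac{57}{13892} - \frac{208}{108}} = \sqrt{- \frac{57}{13892} - \frac{52}{27}} = \sqrt{- \frac{723923}{375084}} = \frac{i \sqrt{7542553737}}{62514}$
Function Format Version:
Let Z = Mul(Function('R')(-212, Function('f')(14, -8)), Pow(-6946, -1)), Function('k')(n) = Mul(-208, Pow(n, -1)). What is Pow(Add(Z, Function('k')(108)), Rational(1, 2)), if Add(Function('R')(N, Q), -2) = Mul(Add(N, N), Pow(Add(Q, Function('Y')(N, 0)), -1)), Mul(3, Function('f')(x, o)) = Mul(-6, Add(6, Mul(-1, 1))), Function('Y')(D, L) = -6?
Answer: Mul(Rational(1, 62514), I, Pow(7542553737, Rational(1, 2))) ≈ Mul(1.3893, I)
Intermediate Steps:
Function('f')(x, o) = -10 (Function('f')(x, o) = Mul(Rational(1, 3), Mul(-6, Add(6, Mul(-1, 1)))) = Mul(Rational(1, 3), Mul(-6, Add(6, -1))) = Mul(Rational(1, 3), Mul(-6, 5)) = Mul(Rational(1, 3), -30) = -10)
Function('R')(N, Q) = Add(2, Mul(2, N, Pow(Add(-6, Q), -1))) (Function('R')(N, Q) = Add(2, Mul(Add(N, N), Pow(Add(Q, -6), -1))) = Add(2, Mul(Mul(2, N), Pow(Add(-6, Q), -1))) = Add(2, Mul(2, N, Pow(Add(-6, Q), -1))))
Z = Rational(-57, 13892) (Z = Mul(Mul(2, Pow(Add(-6, -10), -1), Add(-6, -212, -10)), Pow(-6946, -1)) = Mul(Mul(2, Pow(-16, -1), -228), Rational(-1, 6946)) = Mul(Mul(2, Rational(-1, 16), -228), Rational(-1, 6946)) = Mul(Rational(57, 2), Rational(-1, 6946)) = Rational(-57, 13892) ≈ -0.0041031)
Pow(Add(Z, Function('k')(108)), Rational(1, 2)) = Pow(Add(Rational(-57, 13892), Mul(-208, Pow(108, -1))), Rational(1, 2)) = Pow(Add(Rational(-57, 13892), Mul(-208, Rational(1, 108))), Rational(1, 2)) = Pow(Add(Rational(-57, 13892), Rational(-52, 27)), Rational(1, 2)) = Pow(Rational(-723923, 375084), Rational(1, 2)) = Mul(Rational(1, 62514), I, Pow(7542553737, Rational(1, 2)))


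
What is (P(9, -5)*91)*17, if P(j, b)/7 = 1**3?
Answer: 10829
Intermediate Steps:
P(j, b) = 7 (P(j, b) = 7*1**3 = 7*1 = 7)
(P(9, -5)*91)*17 = (7*91)*17 = 637*17 = 10829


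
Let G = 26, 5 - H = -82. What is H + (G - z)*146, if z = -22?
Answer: 7095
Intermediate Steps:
H = 87 (H = 5 - 1*(-82) = 5 + 82 = 87)
H + (G - z)*146 = 87 + (26 - 1*(-22))*146 = 87 + (26 + 22)*146 = 87 + 48*146 = 87 + 7008 = 7095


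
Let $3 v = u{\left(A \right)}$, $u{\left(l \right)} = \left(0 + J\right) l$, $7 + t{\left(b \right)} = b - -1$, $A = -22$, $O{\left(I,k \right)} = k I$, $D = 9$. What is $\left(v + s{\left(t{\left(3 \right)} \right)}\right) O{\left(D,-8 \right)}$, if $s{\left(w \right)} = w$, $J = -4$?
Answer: $-1896$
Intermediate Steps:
$O{\left(I,k \right)} = I k$
$t{\left(b \right)} = -6 + b$ ($t{\left(b \right)} = -7 + \left(b - -1\right) = -7 + \left(b + 1\right) = -7 + \left(1 + b\right) = -6 + b$)
$u{\left(l \right)} = - 4 l$ ($u{\left(l \right)} = \left(0 - 4\right) l = - 4 l$)
$v = \frac{88}{3}$ ($v = \frac{\left(-4\right) \left(-22\right)}{3} = \frac{1}{3} \cdot 88 = \frac{88}{3} \approx 29.333$)
$\left(v + s{\left(t{\left(3 \right)} \right)}\right) O{\left(D,-8 \right)} = \left(\frac{88}{3} + \left(-6 + 3\right)\right) 9 \left(-8\right) = \left(\frac{88}{3} - 3\right) \left(-72\right) = \frac{79}{3} \left(-72\right) = -1896$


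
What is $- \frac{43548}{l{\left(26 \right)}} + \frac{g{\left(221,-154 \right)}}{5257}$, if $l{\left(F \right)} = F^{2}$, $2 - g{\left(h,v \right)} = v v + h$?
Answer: $- \frac{61277974}{888433} \approx -68.973$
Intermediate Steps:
$g{\left(h,v \right)} = 2 - h - v^{2}$ ($g{\left(h,v \right)} = 2 - \left(v v + h\right) = 2 - \left(v^{2} + h\right) = 2 - \left(h + v^{2}\right) = 2 - h - v^{2}$)
$- \frac{43548}{l{\left(26 \right)}} + \frac{g{\left(221,-154 \right)}}{5257} = - \frac{43548}{26^{2}} + \frac{2 - 221 - \left(-154\right)^{2}}{5257} = - \frac{43548}{676} + \left(2 - 221 - 23716\right) \frac{1}{5257} = \left(-43548\right) \frac{1}{676} + \left(2 - 221 - 23716\right) \frac{1}{5257} = - \frac{10887}{169} - \frac{23935}{5257} = - \frac{61277974}{888433}$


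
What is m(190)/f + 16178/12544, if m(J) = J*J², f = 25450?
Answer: 864510261/3192448 ≈ 270.80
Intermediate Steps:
m(J) = J³
m(190)/f + 16178/12544 = 190³/25450 + 16178/12544 = 6859000*(1/25450) + 16178*(1/12544) = 137180/509 + 8089/6272 = 864510261/3192448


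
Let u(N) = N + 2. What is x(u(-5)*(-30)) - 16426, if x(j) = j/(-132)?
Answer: -361387/22 ≈ -16427.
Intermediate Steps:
u(N) = 2 + N
x(j) = -j/132 (x(j) = j*(-1/132) = -j/132)
x(u(-5)*(-30)) - 16426 = -(2 - 5)*(-30)/132 - 16426 = -(-1)*(-30)/44 - 16426 = -1/132*90 - 16426 = -15/22 - 16426 = -361387/22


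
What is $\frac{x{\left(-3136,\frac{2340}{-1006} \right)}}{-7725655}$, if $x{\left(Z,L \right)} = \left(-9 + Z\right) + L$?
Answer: $\frac{316621}{777200893} \approx 0.00040739$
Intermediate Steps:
$x{\left(Z,L \right)} = -9 + L + Z$
$\frac{x{\left(-3136,\frac{2340}{-1006} \right)}}{-7725655} = \frac{-9 + \frac{2340}{-1006} - 3136}{-7725655} = \left(-9 + 2340 \left(- \frac{1}{1006}\right) - 3136\right) \left(- \frac{1}{7725655}\right) = \left(-9 - \frac{1170}{503} - 3136\right) \left(- \frac{1}{7725655}\right) = \left(- \frac{1583105}{503}\right) \left(- \frac{1}{7725655}\right) = \frac{316621}{777200893}$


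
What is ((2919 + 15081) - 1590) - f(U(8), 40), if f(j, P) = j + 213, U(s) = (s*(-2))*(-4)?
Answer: 16133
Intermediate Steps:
U(s) = 8*s (U(s) = -2*s*(-4) = 8*s)
f(j, P) = 213 + j
((2919 + 15081) - 1590) - f(U(8), 40) = ((2919 + 15081) - 1590) - (213 + 8*8) = (18000 - 1590) - (213 + 64) = 16410 - 1*277 = 16410 - 277 = 16133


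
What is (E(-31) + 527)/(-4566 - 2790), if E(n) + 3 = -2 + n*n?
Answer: -1483/7356 ≈ -0.20160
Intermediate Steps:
E(n) = -5 + n**2 (E(n) = -3 + (-2 + n*n) = -3 + (-2 + n**2) = -5 + n**2)
(E(-31) + 527)/(-4566 - 2790) = ((-5 + (-31)**2) + 527)/(-4566 - 2790) = ((-5 + 961) + 527)/(-7356) = (956 + 527)*(-1/7356) = 1483*(-1/7356) = -1483/7356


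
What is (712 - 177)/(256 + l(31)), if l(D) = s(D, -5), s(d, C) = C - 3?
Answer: 535/248 ≈ 2.1573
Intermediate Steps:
s(d, C) = -3 + C
l(D) = -8 (l(D) = -3 - 5 = -8)
(712 - 177)/(256 + l(31)) = (712 - 177)/(256 - 8) = 535/248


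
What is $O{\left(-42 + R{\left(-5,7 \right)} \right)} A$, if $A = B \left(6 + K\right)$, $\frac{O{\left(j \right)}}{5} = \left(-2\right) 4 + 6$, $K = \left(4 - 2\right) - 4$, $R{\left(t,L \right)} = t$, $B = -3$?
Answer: $120$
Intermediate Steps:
$K = -2$ ($K = 2 - 4 = -2$)
$O{\left(j \right)} = -10$ ($O{\left(j \right)} = 5 \left(\left(-2\right) 4 + 6\right) = 5 \left(-8 + 6\right) = 5 \left(-2\right) = -10$)
$A = -12$ ($A = - 3 \left(6 - 2\right) = \left(-3\right) 4 = -12$)
$O{\left(-42 + R{\left(-5,7 \right)} \right)} A = \left(-10\right) \left(-12\right) = 120$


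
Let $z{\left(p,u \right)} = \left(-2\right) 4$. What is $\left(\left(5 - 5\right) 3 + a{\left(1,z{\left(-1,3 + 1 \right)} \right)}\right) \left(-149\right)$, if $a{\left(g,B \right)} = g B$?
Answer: $1192$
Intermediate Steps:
$z{\left(p,u \right)} = -8$
$a{\left(g,B \right)} = B g$
$\left(\left(5 - 5\right) 3 + a{\left(1,z{\left(-1,3 + 1 \right)} \right)}\right) \left(-149\right) = \left(\left(5 - 5\right) 3 - 8\right) \left(-149\right) = \left(0 \cdot 3 - 8\right) \left(-149\right) = \left(0 - 8\right) \left(-149\right) = \left(-8\right) \left(-149\right) = 1192$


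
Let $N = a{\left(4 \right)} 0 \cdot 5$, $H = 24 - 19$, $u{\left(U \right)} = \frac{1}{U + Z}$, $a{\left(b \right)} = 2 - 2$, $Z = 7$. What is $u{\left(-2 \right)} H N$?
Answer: $0$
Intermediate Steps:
$a{\left(b \right)} = 0$
$u{\left(U \right)} = \frac{1}{7 + U}$ ($u{\left(U \right)} = \frac{1}{U + 7} = \frac{1}{7 + U}$)
$H = 5$
$N = 0$ ($N = 0 \cdot 0 \cdot 5 = 0 \cdot 5 = 0$)
$u{\left(-2 \right)} H N = \frac{1}{7 - 2} \cdot 5 \cdot 0 = \frac{1}{5} \cdot 5 \cdot 0 = 1 \cdot 0 = 0$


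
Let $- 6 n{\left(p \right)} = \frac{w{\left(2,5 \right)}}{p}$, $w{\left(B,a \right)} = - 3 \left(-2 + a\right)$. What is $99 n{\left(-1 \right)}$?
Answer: $- \frac{297}{2} \approx -148.5$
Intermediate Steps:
$w{\left(B,a \right)} = 6 - 3 a$
$n{\left(p \right)} = \frac{3}{2 p}$ ($n{\left(p \right)} = - \frac{\left(6 - 15\right) \frac{1}{p}}{6} = - \frac{\left(-9\right) \frac{1}{p}}{6} = \frac{3}{2 p}$)
$99 n{\left(-1 \right)} = 99 \frac{3}{2 \left(-1\right)} = 99 \cdot \frac{3}{2} \left(-1\right) = 99 \left(- \frac{3}{2}\right) = - \frac{297}{2}$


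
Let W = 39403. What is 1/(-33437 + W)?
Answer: 1/5966 ≈ 0.00016762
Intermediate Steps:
1/(-33437 + W) = 1/(-33437 + 39403) = 1/5966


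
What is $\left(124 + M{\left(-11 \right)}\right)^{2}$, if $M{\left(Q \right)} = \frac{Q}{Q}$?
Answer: $15625$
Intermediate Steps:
$M{\left(Q \right)} = 1$
$\left(124 + M{\left(-11 \right)}\right)^{2} = \left(124 + 1\right)^{2} = 125^{2} = 15625$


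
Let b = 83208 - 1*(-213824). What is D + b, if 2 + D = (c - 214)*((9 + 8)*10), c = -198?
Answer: 226990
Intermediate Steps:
b = 297032 (b = 83208 + 213824 = 297032)
D = -70042 (D = -2 + (-198 - 214)*((9 + 8)*10) = -2 - 7004*10 = -2 - 412*170 = -2 - 70040 = -70042)
D + b = -70042 + 297032 = 226990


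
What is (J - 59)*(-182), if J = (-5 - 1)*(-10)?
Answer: -182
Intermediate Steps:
J = 60 (J = -6*(-10) = 60)
(J - 59)*(-182) = (60 - 59)*(-182) = 1*(-182) = -182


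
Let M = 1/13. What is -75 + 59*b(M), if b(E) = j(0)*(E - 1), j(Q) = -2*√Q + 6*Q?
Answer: -75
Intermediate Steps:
M = 1/13 ≈ 0.076923
b(E) = 0 (b(E) = (-2*√0 + 6*0)*(E - 1) = (-2*0 + 0)*(-1 + E) = (0 + 0)*(-1 + E) = 0*(-1 + E) = 0)
-75 + 59*b(M) = -75 + 59*0 = -75 + 0 = -75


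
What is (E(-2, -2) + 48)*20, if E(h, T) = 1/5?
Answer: 964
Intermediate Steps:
E(h, T) = ⅕
(E(-2, -2) + 48)*20 = (⅕ + 48)*20 = (241/5)*20 = 964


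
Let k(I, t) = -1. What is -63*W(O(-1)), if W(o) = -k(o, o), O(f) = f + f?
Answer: -63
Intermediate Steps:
O(f) = 2*f
W(o) = 1 (W(o) = -1*(-1) = 1)
-63*W(O(-1)) = -63*1 = -63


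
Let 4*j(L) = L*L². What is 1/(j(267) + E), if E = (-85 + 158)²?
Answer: 4/19055479 ≈ 2.0991e-7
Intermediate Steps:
E = 5329 (E = 73² = 5329)
j(L) = L³/4 (j(L) = (L*L²)/4 = L³/4)
1/(j(267) + E) = 1/((¼)*267³ + 5329) = 1/((¼)*19034163 + 5329) = 1/(19034163/4 + 5329) = 1/(19055479/4) = 4/19055479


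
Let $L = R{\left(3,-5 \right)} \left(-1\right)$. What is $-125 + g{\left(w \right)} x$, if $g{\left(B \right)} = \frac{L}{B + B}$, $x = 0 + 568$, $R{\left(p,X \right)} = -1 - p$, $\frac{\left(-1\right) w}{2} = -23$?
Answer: $- \frac{2307}{23} \approx -100.3$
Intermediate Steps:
$w = 46$ ($w = \left(-2\right) \left(-23\right) = 46$)
$x = 568$
$L = 4$ ($L = \left(-1 - 3\right) \left(-1\right) = \left(-4\right) \left(-1\right) = 4$)
$g{\left(B \right)} = \frac{2}{B}$ ($g{\left(B \right)} = \frac{4}{B + B} = \frac{4}{2 B} = 4 \frac{1}{2 B} = \frac{2}{B}$)
$-125 + g{\left(w \right)} x = -125 + \frac{2}{46} \cdot 568 = -125 + 2 \cdot \frac{1}{46} \cdot 568 = -125 + \frac{1}{23} \cdot 568 = -125 + \frac{568}{23} = - \frac{2307}{23}$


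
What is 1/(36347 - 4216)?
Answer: 1/32131 ≈ 3.1123e-5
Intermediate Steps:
1/(36347 - 4216) = 1/32131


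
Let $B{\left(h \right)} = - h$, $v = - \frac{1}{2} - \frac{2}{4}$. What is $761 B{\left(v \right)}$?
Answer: $761$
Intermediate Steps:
$v = -1$ ($v = \left(-1\right) \frac{1}{2} - \frac{1}{2} = - \frac{1}{2} - \frac{1}{2} = -1$)
$761 B{\left(v \right)} = 761 \left(\left(-1\right) \left(-1\right)\right) = 761 \cdot 1 = 761$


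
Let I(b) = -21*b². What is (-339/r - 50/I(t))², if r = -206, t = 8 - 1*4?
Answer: 964164601/299428416 ≈ 3.2200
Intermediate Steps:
t = 4 (t = 8 - 4 = 4)
(-339/r - 50/I(t))² = (-339/(-206) - 50/((-21*4²)))² = (-339*(-1/206) - 50/((-21*16)))² = (339/206 - 50/(-336))² = (339/206 - 50*(-1/336))² = (339/206 + 25/168)² = (31051/17304)² = 964164601/299428416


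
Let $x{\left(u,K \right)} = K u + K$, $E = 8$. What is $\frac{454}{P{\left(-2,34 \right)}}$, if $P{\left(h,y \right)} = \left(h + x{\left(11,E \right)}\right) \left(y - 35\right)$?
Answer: $- \frac{227}{47} \approx -4.8298$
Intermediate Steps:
$x{\left(u,K \right)} = K + K u$
$P{\left(h,y \right)} = \left(-35 + y\right) \left(96 + h\right)$ ($P{\left(h,y \right)} = \left(h + 8 \left(1 + 11\right)\right) \left(y - 35\right) = \left(h + 8 \cdot 12\right) \left(-35 + y\right) = \left(h + 96\right) \left(-35 + y\right) = \left(96 + h\right) \left(-35 + y\right) = \left(-35 + y\right) \left(96 + h\right)$)
$\frac{454}{P{\left(-2,34 \right)}} = \frac{454}{-3360 - -70 + 96 \cdot 34 - 68} = \frac{454}{-3360 + 70 + 3264 - 68} = \frac{454}{-94} = 454 \left(- \frac{1}{94}\right) = - \frac{227}{47}$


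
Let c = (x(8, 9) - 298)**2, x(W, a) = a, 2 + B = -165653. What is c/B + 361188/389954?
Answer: 13631625053/32298914935 ≈ 0.42205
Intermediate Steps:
B = -165655 (B = -2 - 165653 = -165655)
c = 83521 (c = (9 - 298)**2 = (-289)**2 = 83521)
c/B + 361188/389954 = 83521/(-165655) + 361188/389954 = 83521*(-1/165655) + 361188*(1/389954) = -83521/165655 + 180594/194977 = 13631625053/32298914935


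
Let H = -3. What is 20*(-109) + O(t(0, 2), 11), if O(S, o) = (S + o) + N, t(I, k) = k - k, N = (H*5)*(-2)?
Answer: -2139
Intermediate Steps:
N = 30 (N = -3*5*(-2) = -15*(-2) = 30)
t(I, k) = 0
O(S, o) = 30 + S + o (O(S, o) = (S + o) + 30 = 30 + S + o)
20*(-109) + O(t(0, 2), 11) = 20*(-109) + (30 + 0 + 11) = -2180 + 41 = -2139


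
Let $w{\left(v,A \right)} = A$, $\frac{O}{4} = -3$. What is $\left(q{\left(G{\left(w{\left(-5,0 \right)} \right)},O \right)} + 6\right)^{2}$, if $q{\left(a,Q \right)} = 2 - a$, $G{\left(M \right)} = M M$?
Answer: $64$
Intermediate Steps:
$O = -12$ ($O = 4 \left(-3\right) = -12$)
$G{\left(M \right)} = M^{2}$
$\left(q{\left(G{\left(w{\left(-5,0 \right)} \right)},O \right)} + 6\right)^{2} = \left(\left(2 - 0^{2}\right) + 6\right)^{2} = \left(\left(2 - 0\right) + 6\right)^{2} = \left(\left(2 + 0\right) + 6\right)^{2} = \left(2 + 6\right)^{2} = 8^{2} = 64$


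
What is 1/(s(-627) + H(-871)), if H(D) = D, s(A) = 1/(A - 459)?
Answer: -1086/945907 ≈ -0.0011481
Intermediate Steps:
s(A) = 1/(-459 + A)
1/(s(-627) + H(-871)) = 1/(1/(-459 - 627) - 871) = 1/(1/(-1086) - 871) = 1/(-1/1086 - 871) = 1/(-945907/1086) = -1086/945907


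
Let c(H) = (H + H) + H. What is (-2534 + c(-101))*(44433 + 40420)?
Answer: -240727961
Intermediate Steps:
c(H) = 3*H (c(H) = 2*H + H = 3*H)
(-2534 + c(-101))*(44433 + 40420) = (-2534 + 3*(-101))*(44433 + 40420) = (-2534 - 303)*84853 = -2837*84853 = -240727961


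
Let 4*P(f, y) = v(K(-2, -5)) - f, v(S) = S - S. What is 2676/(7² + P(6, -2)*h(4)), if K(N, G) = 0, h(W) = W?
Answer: 2676/43 ≈ 62.233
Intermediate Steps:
v(S) = 0
P(f, y) = -f/4 (P(f, y) = (0 - f)/4 = (-f)/4 = -f/4)
2676/(7² + P(6, -2)*h(4)) = 2676/(7² - ¼*6*4) = 2676/(49 - 3/2*4) = 2676/(49 - 6) = 2676/43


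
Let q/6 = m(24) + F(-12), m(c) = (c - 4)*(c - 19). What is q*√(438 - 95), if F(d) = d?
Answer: 3696*√7 ≈ 9778.7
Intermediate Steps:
m(c) = (-19 + c)*(-4 + c) (m(c) = (-4 + c)*(-19 + c) = (-19 + c)*(-4 + c))
q = 528 (q = 6*((76 + 24² - 23*24) - 12) = 6*((76 + 576 - 552) - 12) = 6*(100 - 12) = 6*88 = 528)
q*√(438 - 95) = 528*√(438 - 95) = 528*√343 = 528*(7*√7) = 3696*√7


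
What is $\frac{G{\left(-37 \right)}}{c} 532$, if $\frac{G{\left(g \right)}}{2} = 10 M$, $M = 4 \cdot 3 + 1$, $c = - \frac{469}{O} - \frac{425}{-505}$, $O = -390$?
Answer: $\frac{5448424800}{80519} \approx 67666.0$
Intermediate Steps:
$c = \frac{80519}{39390}$ ($c = - \frac{469}{-390} - \frac{425}{-505} = \left(-469\right) \left(- \frac{1}{390}\right) - - \frac{85}{101} = \frac{469}{390} + \frac{85}{101} = \frac{80519}{39390} \approx 2.0441$)
$M = 13$ ($M = 12 + 1 = 13$)
$G{\left(g \right)} = 260$ ($G{\left(g \right)} = 2 \cdot 10 \cdot 13 = 2 \cdot 130 = 260$)
$\frac{G{\left(-37 \right)}}{c} 532 = \frac{260}{\frac{80519}{39390}} \cdot 532 = 260 \cdot \frac{39390}{80519} \cdot 532 = \frac{10241400}{80519} \cdot 532 = \frac{5448424800}{80519}$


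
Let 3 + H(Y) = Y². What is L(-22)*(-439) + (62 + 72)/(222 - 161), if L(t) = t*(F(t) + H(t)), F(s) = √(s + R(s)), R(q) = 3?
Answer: 283375512/61 + 9658*I*√19 ≈ 4.6455e+6 + 42098.0*I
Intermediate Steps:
F(s) = √(3 + s) (F(s) = √(s + 3) = √(3 + s))
H(Y) = -3 + Y²
L(t) = t*(-3 + t² + √(3 + t)) (L(t) = t*(√(3 + t) + (-3 + t²)) = t*(-3 + t² + √(3 + t)))
L(-22)*(-439) + (62 + 72)/(222 - 161) = -22*(-3 + (-22)² + √(3 - 22))*(-439) + (62 + 72)/(222 - 161) = -22*(-3 + 484 + √(-19))*(-439) + 134/61 = -22*(-3 + 484 + I*√19)*(-439) + 134*(1/61) = -22*(481 + I*√19)*(-439) + 134/61 = (-10582 - 22*I*√19)*(-439) + 134/61 = (4645498 + 9658*I*√19) + 134/61 = 283375512/61 + 9658*I*√19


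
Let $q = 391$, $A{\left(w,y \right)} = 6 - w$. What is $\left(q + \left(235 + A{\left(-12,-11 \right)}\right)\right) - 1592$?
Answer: $-948$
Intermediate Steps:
$\left(q + \left(235 + A{\left(-12,-11 \right)}\right)\right) - 1592 = \left(391 + \left(235 + \left(6 - -12\right)\right)\right) - 1592 = \left(391 + \left(235 + \left(6 + 12\right)\right)\right) - 1592 = \left(391 + \left(235 + 18\right)\right) - 1592 = \left(391 + 253\right) - 1592 = 644 - 1592 = -948$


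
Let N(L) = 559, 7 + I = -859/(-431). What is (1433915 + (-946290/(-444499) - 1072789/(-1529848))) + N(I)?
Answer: 975467061494985679/680015906152 ≈ 1.4345e+6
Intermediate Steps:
I = -2158/431 (I = -7 - 859/(-431) = -7 - 859*(-1/431) = -7 + 859/431 = -2158/431 ≈ -5.0070)
(1433915 + (-946290/(-444499) - 1072789/(-1529848))) + N(I) = (1433915 + (-946290/(-444499) - 1072789/(-1529848))) + 559 = (1433915 + (-946290*(-1/444499) - 1072789*(-1/1529848))) + 559 = (1433915 + (946290/444499 + 1072789/1529848)) + 559 = (1433915 + 1924533501631/680015906152) + 559 = 975086932603446711/680015906152 + 559 = 975467061494985679/680015906152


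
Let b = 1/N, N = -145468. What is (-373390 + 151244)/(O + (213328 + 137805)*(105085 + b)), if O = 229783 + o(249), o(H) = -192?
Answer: -32315134328/5367629680708195 ≈ -6.0204e-6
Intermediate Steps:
b = -1/145468 (b = 1/(-145468) = -1/145468 ≈ -6.8744e-6)
O = 229591 (O = 229783 - 192 = 229591)
(-373390 + 151244)/(O + (213328 + 137805)*(105085 + b)) = (-373390 + 151244)/(229591 + (213328 + 137805)*(105085 - 1/145468)) = -222146/(229591 + 351133*(15286504779/145468)) = -222146/(229591 + 5367596282564607/145468) = -222146/5367629680708195/145468 = -222146*145468/5367629680708195 = -32315134328/5367629680708195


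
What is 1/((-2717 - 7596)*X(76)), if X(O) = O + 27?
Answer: -1/1062239 ≈ -9.4141e-7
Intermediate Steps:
X(O) = 27 + O
1/((-2717 - 7596)*X(76)) = 1/((-2717 - 7596)*(27 + 76)) = 1/(-10313*103) = -1/10313*1/103 = -1/1062239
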